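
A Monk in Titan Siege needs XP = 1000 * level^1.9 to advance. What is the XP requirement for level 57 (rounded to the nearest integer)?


XP = 1000 * level^1.9
Substitute level = 57:
XP = 1000 * 57^1.9
= 1000 * 2168.514
= 2168514

2168514 XP


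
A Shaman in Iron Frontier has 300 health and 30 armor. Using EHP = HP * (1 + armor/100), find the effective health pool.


EHP = 300 * (1 + 30/100)
= 300 * (1 + 0.3)
= 300 * 1.3
= 390.0

390.0 EHP


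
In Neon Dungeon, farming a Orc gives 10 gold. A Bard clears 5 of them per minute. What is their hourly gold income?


Gold per minute = 10 * 5 = 50
Gold per hour = 50 * 60 = 3000

3000 gold/hour


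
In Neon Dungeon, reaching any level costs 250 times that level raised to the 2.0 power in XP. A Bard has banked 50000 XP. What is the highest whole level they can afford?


XP = 250 * level^2.0, so level = (XP / 250)^(1/2.0)
= (50000 / 250)^(1/2.0)
= 200.0^0.5
= 14.1421
Floor: level = 14

level 14


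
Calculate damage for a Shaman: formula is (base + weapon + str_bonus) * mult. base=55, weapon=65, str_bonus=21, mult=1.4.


Sum base + weapon + str = 55 + 65 + 21 = 141
Multiply by 1.4:
141 * 1.4 = 197.4

197.4 damage


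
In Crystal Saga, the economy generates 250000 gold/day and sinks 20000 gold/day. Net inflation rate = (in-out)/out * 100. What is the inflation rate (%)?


Net gold = 250000 - 20000 = 230000
Inflation rate = net / sunk * 100 = 230000 / 20000 * 100
= 11.5 * 100
= 1150.00%

1150.00%


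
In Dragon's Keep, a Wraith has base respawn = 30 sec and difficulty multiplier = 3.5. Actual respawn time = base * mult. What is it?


Respawn time = base * multiplier
= 30 * 3.5
= 105.0 seconds

105.0 seconds


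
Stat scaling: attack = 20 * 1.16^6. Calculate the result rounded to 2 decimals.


value = base * growth^level
= 20 * 1.16^6
= 20 * 2.436396
= 48.73

48.73 attack


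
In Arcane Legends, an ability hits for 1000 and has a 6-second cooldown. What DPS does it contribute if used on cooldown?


DPS = damage / cooldown
= 1000 / 6
= 166.67

166.67 DPS


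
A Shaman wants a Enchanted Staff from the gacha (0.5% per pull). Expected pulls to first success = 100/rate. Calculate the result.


Expected pulls for a geometric distribution = 1/p = 100 / rate%
= 100 / 0.5
= 200.0

200.0 pulls


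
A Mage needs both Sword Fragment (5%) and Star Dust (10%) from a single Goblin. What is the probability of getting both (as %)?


For independent events, P(both) = P(A) * P(B)
= 5% * 10%
= 50 / 100 %
= 0.5%

0.5%


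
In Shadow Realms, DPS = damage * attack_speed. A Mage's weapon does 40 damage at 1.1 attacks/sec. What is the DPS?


DPS = damage * attack_speed
= 40 * 1.1
= 44.0

44.0 DPS


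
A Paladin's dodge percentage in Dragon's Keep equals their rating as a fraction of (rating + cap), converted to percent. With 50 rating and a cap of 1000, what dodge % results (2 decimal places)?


dodge% = 50 / (50 + 1000) * 100
= 50 / 1050 * 100
= 0.047619 * 100
= 4.76%

4.76%


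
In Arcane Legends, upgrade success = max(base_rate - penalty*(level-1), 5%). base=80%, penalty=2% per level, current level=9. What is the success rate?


raw_rate = 80 - 2 * (9 - 1)
= 80 - 2 * 8
= 80 - 16
= 64
Apply floor: max(64, 5) = 64%

64%


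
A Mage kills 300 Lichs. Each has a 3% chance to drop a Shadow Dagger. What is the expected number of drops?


Expected drops = kills * (drop_rate / 100)
= 300 * (3 / 100)
= 300 * 0.03
= 9.0

9.0 drops


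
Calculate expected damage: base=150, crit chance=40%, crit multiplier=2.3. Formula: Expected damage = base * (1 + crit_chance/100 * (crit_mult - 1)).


E[dmg] = base * (1 + crit_chance * (crit_mult - 1))
cc as decimal = 40/100 = 0.4
cm - 1 = 2.3 - 1 = 1.3
Bonus factor = 0.4 * 1.3 = 0.52
Total multiplier = 1 + 0.52 = 1.52
Expected damage = 150 * 1.52 = 228.00

228.00 damage


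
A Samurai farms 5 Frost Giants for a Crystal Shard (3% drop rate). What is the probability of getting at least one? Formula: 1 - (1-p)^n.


P(at least one) = 1 - P(none) = 1 - (1-p)^n
p = 3/100 = 0.03
1 - p = 0.97
(1 - p)^5 = 0.97^5 = 0.858734
P(at least one) = 1 - 0.858734 = 0.1413

0.1413


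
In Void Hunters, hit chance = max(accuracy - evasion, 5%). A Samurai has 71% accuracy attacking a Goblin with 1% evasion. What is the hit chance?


accuracy - evasion = 71 - 1 = 70
Apply floor: max(70, 5) = 70
Hit chance = 70%

70%


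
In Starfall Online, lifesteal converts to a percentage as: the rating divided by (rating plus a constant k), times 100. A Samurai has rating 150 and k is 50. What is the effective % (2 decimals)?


effective% = rating / (rating + k) * 100
= 150 / (150 + 50) * 100
= 150 / 200 * 100
= 0.75 * 100
= 75.00%

75.00%


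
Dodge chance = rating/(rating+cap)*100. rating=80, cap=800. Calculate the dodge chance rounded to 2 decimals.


dodge% = 80 / (80 + 800) * 100
= 80 / 880 * 100
= 0.090909 * 100
= 9.09%

9.09%


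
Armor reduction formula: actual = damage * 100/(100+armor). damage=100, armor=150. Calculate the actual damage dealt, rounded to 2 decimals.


actual = 100 * 100 / (100 + 150)
= 100 * 100 / 250
= 10000 / 250
= 40.00

40.00 damage


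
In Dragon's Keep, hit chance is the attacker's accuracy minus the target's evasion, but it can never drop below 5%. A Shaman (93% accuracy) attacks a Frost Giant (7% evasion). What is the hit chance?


accuracy - evasion = 93 - 7 = 86
Apply floor: max(86, 5) = 86
Hit chance = 86%

86%


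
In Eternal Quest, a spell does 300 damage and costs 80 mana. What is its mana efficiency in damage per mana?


Efficiency = damage / mana
= 300 / 80
= 3.75

3.75 dmg/mana


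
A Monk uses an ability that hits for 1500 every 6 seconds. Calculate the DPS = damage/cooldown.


DPS = damage / cooldown
= 1500 / 6
= 250.00

250.00 DPS


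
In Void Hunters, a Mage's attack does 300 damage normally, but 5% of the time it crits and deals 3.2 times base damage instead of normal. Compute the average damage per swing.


E[dmg] = base * (1 + crit_chance * (crit_mult - 1))
cc as decimal = 5/100 = 0.05
cm - 1 = 3.2 - 1 = 2.2
Bonus factor = 0.05 * 2.2 = 0.11
Total multiplier = 1 + 0.11 = 1.11
Expected damage = 300 * 1.11 = 333.00

333.00 damage


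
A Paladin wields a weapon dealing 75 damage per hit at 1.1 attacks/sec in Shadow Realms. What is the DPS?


DPS = damage * attack_speed
= 75 * 1.1
= 82.5

82.5 DPS


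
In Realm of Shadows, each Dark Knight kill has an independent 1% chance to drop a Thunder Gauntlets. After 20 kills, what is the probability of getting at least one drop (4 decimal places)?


P(at least one) = 1 - P(none) = 1 - (1-p)^n
p = 1/100 = 0.01
1 - p = 0.99
(1 - p)^20 = 0.99^20 = 0.817907
P(at least one) = 1 - 0.817907 = 0.1821

0.1821


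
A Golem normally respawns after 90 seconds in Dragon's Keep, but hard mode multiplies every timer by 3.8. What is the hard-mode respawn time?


Respawn time = base * multiplier
= 90 * 3.8
= 342.0 seconds

342.0 seconds


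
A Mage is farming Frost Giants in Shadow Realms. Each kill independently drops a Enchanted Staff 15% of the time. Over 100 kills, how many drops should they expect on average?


Expected drops = kills * (drop_rate / 100)
= 100 * (15 / 100)
= 100 * 0.15
= 15.0

15.0 drops


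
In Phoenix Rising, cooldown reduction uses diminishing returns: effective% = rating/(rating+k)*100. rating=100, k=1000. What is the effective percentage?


effective% = rating / (rating + k) * 100
= 100 / (100 + 1000) * 100
= 100 / 1100 * 100
= 0.090909 * 100
= 9.09%

9.09%


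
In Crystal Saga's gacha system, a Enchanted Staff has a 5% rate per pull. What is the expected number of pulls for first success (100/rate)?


Expected pulls for a geometric distribution = 1/p = 100 / rate%
= 100 / 5
= 20.0

20.0 pulls


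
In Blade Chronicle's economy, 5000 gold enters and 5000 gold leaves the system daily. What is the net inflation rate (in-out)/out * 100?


Net gold = 5000 - 5000 = 0
Inflation rate = net / sunk * 100 = 0 / 5000 * 100
= 0.0 * 100
= 0.00%

0.00%


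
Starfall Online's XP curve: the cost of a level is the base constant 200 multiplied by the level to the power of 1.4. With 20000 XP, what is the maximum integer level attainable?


XP = 200 * level^1.4, so level = (XP / 200)^(1/1.4)
= (20000 / 200)^(1/1.4)
= 100.0^0.7143
= 26.827
Floor: level = 26

level 26


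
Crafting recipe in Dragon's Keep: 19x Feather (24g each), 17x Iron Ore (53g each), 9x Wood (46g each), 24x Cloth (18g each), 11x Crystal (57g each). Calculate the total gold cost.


Cost breakdown:
  Feather: 19 * 24 = 456
  Iron Ore: 17 * 53 = 901
  Wood: 9 * 46 = 414
  Cloth: 24 * 18 = 432
  Crystal: 11 * 57 = 627
Total = 456 + 901 + 414 + 432 + 627 = 2830

2830 gold


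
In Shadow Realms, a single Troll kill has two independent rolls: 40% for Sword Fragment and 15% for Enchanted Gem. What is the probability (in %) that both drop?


For independent events, P(both) = P(A) * P(B)
= 40% * 15%
= 600 / 100 %
= 6.0%

6.0%


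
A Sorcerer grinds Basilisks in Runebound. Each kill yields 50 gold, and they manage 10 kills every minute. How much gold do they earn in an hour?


Gold per minute = 50 * 10 = 500
Gold per hour = 500 * 60 = 30000

30000 gold/hour


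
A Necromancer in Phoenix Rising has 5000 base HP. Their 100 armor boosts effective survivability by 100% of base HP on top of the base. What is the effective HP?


EHP = 5000 * (1 + 100/100)
= 5000 * (1 + 1.0)
= 5000 * 2.0
= 10000.0

10000.0 EHP


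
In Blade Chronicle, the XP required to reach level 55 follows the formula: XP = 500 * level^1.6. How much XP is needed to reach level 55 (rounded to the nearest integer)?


XP = 500 * level^1.6
Substitute level = 55:
XP = 500 * 55^1.6
= 500 * 608.9481
= 304474

304474 XP


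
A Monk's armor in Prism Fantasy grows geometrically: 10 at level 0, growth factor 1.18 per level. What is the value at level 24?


value = base * growth^level
= 10 * 1.18^24
= 10 * 53.109006
= 531.09

531.09 armor


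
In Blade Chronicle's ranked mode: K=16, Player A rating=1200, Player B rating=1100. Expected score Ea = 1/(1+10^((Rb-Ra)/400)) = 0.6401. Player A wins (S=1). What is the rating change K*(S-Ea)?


Elo update: delta = K * (S - Ea), where S = 1 (wins)
S - Ea = 1 - 0.6401 = 0.3599
Rating change = 16 * 0.3599
= 5.76

5.76 rating points


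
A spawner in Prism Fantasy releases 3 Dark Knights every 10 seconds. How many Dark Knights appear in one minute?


Spawns per minute = count * (60 / interval)
= 3 * (60 / 10)
= 3 * 6.0
= 18.0

18.0 per minute


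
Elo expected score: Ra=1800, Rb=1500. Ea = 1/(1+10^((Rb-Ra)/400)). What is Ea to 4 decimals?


Elo expected score: Ea = 1/(1 + 10^((Rb-Ra)/400))
Rb - Ra = 1500 - 1800 = -300
(Rb-Ra)/400 = -300/400 = -0.75
10^-0.75 = 0.177828
Ea = 1/(1 + 0.177828) = 1/1.177828 = 0.8490

0.8490


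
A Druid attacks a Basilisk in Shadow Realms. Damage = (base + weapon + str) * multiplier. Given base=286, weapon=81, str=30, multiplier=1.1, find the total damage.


Sum base + weapon + str = 286 + 81 + 30 = 397
Multiply by 1.1:
397 * 1.1 = 436.7

436.7 damage


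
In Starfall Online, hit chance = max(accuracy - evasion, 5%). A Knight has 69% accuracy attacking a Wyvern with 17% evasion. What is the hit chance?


accuracy - evasion = 69 - 17 = 52
Apply floor: max(52, 5) = 52
Hit chance = 52%

52%


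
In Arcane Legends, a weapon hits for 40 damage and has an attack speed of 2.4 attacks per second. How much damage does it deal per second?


DPS = damage * attack_speed
= 40 * 2.4
= 96.0

96.0 DPS


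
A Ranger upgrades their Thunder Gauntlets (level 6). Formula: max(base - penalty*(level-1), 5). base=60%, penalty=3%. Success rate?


raw_rate = 60 - 3 * (6 - 1)
= 60 - 3 * 5
= 60 - 15
= 45
Apply floor: max(45, 5) = 45%

45%


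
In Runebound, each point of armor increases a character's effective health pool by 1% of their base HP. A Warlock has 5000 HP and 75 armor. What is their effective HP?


EHP = 5000 * (1 + 75/100)
= 5000 * (1 + 0.75)
= 5000 * 1.75
= 8750.0

8750.0 EHP


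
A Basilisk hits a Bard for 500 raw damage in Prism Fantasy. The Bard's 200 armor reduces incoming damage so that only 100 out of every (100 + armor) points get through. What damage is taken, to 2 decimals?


actual = 500 * 100 / (100 + 200)
= 500 * 100 / 300
= 50000 / 300
= 166.67

166.67 damage


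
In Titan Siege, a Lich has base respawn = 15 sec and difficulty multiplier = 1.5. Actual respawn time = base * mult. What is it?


Respawn time = base * multiplier
= 15 * 1.5
= 22.5 seconds

22.5 seconds


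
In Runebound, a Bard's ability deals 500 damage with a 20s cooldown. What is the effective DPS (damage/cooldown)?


DPS = damage / cooldown
= 500 / 20
= 25.00

25.00 DPS


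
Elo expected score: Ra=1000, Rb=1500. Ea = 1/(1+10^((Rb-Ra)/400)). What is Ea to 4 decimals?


Elo expected score: Ea = 1/(1 + 10^((Rb-Ra)/400))
Rb - Ra = 1500 - 1000 = 500
(Rb-Ra)/400 = 500/400 = 1.25
10^1.25 = 17.782794
Ea = 1/(1 + 17.782794) = 1/18.782794 = 0.0532

0.0532


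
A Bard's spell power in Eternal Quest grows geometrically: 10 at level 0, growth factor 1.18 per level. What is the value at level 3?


value = base * growth^level
= 10 * 1.18^3
= 10 * 1.643032
= 16.43

16.43 spell power


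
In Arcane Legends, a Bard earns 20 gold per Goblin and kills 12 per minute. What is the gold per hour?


Gold per minute = 20 * 12 = 240
Gold per hour = 240 * 60 = 14400

14400 gold/hour


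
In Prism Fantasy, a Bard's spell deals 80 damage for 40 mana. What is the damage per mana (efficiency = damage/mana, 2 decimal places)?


Efficiency = damage / mana
= 80 / 40
= 2.00

2.00 dmg/mana


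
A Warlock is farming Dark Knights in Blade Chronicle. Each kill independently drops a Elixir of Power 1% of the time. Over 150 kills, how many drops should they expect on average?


Expected drops = kills * (drop_rate / 100)
= 150 * (1 / 100)
= 150 * 0.01
= 1.5

1.5 drops


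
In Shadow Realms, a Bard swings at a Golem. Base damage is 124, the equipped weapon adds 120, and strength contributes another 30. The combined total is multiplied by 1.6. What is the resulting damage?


Sum base + weapon + str = 124 + 120 + 30 = 274
Multiply by 1.6:
274 * 1.6 = 438.4

438.4 damage


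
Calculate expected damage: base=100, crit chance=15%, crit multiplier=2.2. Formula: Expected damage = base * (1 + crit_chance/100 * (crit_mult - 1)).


E[dmg] = base * (1 + crit_chance * (crit_mult - 1))
cc as decimal = 15/100 = 0.15
cm - 1 = 2.2 - 1 = 1.2
Bonus factor = 0.15 * 1.2 = 0.18
Total multiplier = 1 + 0.18 = 1.18
Expected damage = 100 * 1.18 = 118.00

118.00 damage


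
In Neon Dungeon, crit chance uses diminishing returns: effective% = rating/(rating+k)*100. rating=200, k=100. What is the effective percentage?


effective% = rating / (rating + k) * 100
= 200 / (200 + 100) * 100
= 200 / 300 * 100
= 0.666667 * 100
= 66.67%

66.67%


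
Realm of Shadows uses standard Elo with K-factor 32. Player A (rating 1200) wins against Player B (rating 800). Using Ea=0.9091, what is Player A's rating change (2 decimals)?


Elo update: delta = K * (S - Ea), where S = 1 (wins)
S - Ea = 1 - 0.9091 = 0.0909
Rating change = 32 * 0.0909
= 2.91

2.91 rating points


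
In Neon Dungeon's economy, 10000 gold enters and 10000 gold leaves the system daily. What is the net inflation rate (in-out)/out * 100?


Net gold = 10000 - 10000 = 0
Inflation rate = net / sunk * 100 = 0 / 10000 * 100
= 0.0 * 100
= 0.00%

0.00%


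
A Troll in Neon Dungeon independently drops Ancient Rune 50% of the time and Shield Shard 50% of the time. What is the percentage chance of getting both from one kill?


For independent events, P(both) = P(A) * P(B)
= 50% * 50%
= 2500 / 100 %
= 25.0%

25.0%


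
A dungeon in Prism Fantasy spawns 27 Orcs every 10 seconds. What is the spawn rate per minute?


Spawns per minute = count * (60 / interval)
= 27 * (60 / 10)
= 27 * 6.0
= 162.0

162.0 per minute


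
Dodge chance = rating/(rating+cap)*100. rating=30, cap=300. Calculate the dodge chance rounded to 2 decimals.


dodge% = 30 / (30 + 300) * 100
= 30 / 330 * 100
= 0.090909 * 100
= 9.09%

9.09%


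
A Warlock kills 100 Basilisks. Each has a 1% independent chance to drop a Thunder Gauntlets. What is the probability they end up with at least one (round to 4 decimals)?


P(at least one) = 1 - P(none) = 1 - (1-p)^n
p = 1/100 = 0.01
1 - p = 0.99
(1 - p)^100 = 0.99^100 = 0.366032
P(at least one) = 1 - 0.366032 = 0.6340

0.6340


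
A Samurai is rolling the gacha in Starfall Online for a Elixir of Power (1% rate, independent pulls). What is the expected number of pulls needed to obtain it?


Expected pulls for a geometric distribution = 1/p = 100 / rate%
= 100 / 1
= 100.0

100.0 pulls


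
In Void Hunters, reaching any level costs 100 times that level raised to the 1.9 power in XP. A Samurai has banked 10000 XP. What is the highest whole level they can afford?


XP = 100 * level^1.9, so level = (XP / 100)^(1/1.9)
= (10000 / 100)^(1/1.9)
= 100.0^0.5263
= 11.2884
Floor: level = 11

level 11


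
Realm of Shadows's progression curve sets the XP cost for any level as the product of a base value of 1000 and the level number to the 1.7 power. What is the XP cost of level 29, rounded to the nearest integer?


XP = 1000 * level^1.7
Substitute level = 29:
XP = 1000 * 29^1.7
= 1000 * 306.2504
= 306250

306250 XP


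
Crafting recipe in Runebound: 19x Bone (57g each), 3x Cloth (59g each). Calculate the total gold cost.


Cost breakdown:
  Bone: 19 * 57 = 1083
  Cloth: 3 * 59 = 177
Total = 1083 + 177 = 1260

1260 gold


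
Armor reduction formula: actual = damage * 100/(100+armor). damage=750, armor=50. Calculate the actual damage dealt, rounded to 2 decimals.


actual = 750 * 100 / (100 + 50)
= 750 * 100 / 150
= 75000 / 150
= 500.00

500.00 damage


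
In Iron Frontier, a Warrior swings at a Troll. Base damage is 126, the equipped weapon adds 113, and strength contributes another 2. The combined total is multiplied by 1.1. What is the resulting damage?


Sum base + weapon + str = 126 + 113 + 2 = 241
Multiply by 1.1:
241 * 1.1 = 265.1

265.1 damage


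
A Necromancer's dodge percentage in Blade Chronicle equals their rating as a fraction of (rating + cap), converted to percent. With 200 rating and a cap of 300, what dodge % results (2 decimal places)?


dodge% = 200 / (200 + 300) * 100
= 200 / 500 * 100
= 0.4 * 100
= 40.00%

40.00%


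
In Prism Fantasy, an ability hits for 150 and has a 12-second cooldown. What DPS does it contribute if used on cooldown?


DPS = damage / cooldown
= 150 / 12
= 12.50

12.50 DPS


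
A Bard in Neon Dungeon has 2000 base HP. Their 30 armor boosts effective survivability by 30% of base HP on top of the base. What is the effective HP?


EHP = 2000 * (1 + 30/100)
= 2000 * (1 + 0.3)
= 2000 * 1.3
= 2600.0

2600.0 EHP


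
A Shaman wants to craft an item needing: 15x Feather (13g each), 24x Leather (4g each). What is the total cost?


Cost breakdown:
  Feather: 15 * 13 = 195
  Leather: 24 * 4 = 96
Total = 195 + 96 = 291

291 gold


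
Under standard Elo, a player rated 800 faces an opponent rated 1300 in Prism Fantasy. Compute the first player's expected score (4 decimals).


Elo expected score: Ea = 1/(1 + 10^((Rb-Ra)/400))
Rb - Ra = 1300 - 800 = 500
(Rb-Ra)/400 = 500/400 = 1.25
10^1.25 = 17.782794
Ea = 1/(1 + 17.782794) = 1/18.782794 = 0.0532

0.0532


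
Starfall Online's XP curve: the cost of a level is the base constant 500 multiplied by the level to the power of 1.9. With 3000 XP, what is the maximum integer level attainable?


XP = 500 * level^1.9, so level = (XP / 500)^(1/1.9)
= (3000 / 500)^(1/1.9)
= 6.0^0.5263
= 2.5678
Floor: level = 2

level 2


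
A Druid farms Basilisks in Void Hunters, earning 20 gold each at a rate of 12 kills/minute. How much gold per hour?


Gold per minute = 20 * 12 = 240
Gold per hour = 240 * 60 = 14400

14400 gold/hour


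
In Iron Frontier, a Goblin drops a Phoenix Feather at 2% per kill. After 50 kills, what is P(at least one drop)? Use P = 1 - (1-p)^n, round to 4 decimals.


P(at least one) = 1 - P(none) = 1 - (1-p)^n
p = 2/100 = 0.02
1 - p = 0.98
(1 - p)^50 = 0.98^50 = 0.364170
P(at least one) = 1 - 0.364170 = 0.6358

0.6358


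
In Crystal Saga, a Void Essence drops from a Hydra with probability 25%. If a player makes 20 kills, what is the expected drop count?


Expected drops = kills * (drop_rate / 100)
= 20 * (25 / 100)
= 20 * 0.25
= 5.0

5.0 drops


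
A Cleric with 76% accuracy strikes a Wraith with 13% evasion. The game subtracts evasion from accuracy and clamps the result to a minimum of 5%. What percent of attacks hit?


accuracy - evasion = 76 - 13 = 63
Apply floor: max(63, 5) = 63
Hit chance = 63%

63%


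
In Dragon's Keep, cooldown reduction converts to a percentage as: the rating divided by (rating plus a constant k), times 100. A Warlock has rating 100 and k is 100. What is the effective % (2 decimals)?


effective% = rating / (rating + k) * 100
= 100 / (100 + 100) * 100
= 100 / 200 * 100
= 0.5 * 100
= 50.00%

50.00%


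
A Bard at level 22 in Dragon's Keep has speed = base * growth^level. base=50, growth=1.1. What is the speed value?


value = base * growth^level
= 50 * 1.1^22
= 50 * 8.140275
= 407.01

407.01 speed


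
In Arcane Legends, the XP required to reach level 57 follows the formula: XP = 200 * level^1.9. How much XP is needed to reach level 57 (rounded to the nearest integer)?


XP = 200 * level^1.9
Substitute level = 57:
XP = 200 * 57^1.9
= 200 * 2168.514
= 433703

433703 XP


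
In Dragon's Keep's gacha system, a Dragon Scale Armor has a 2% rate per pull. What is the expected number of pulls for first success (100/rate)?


Expected pulls for a geometric distribution = 1/p = 100 / rate%
= 100 / 2
= 50.0

50.0 pulls


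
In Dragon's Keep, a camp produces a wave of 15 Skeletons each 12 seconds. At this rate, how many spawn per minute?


Spawns per minute = count * (60 / interval)
= 15 * (60 / 12)
= 15 * 5.0
= 75.0

75.0 per minute


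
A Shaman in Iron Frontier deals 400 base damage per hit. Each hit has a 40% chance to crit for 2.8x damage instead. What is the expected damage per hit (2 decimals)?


E[dmg] = base * (1 + crit_chance * (crit_mult - 1))
cc as decimal = 40/100 = 0.4
cm - 1 = 2.8 - 1 = 1.8
Bonus factor = 0.4 * 1.8 = 0.72
Total multiplier = 1 + 0.72 = 1.72
Expected damage = 400 * 1.72 = 688.00

688.00 damage


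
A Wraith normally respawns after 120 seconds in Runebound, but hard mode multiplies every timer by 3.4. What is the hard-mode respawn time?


Respawn time = base * multiplier
= 120 * 3.4
= 408.0 seconds

408.0 seconds


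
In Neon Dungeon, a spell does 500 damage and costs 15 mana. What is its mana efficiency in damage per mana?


Efficiency = damage / mana
= 500 / 15
= 33.33

33.33 dmg/mana


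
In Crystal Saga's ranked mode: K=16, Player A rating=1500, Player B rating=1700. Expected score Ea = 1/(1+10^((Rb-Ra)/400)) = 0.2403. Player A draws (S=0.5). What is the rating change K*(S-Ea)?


Elo update: delta = K * (S - Ea), where S = 0.5 (draws)
S - Ea = 0.5 - 0.2403 = 0.2597
Rating change = 16 * 0.2597
= 4.16

4.16 rating points


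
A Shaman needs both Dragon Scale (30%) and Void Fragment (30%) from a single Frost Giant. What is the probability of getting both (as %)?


For independent events, P(both) = P(A) * P(B)
= 30% * 30%
= 900 / 100 %
= 9.0%

9.0%


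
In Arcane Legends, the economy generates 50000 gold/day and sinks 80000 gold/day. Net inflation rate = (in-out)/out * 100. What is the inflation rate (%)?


Net gold = 50000 - 80000 = -30000
Inflation rate = net / sunk * 100 = -30000 / 80000 * 100
= -0.375 * 100
= -37.50%

-37.50%


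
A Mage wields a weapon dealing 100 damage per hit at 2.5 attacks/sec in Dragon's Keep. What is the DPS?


DPS = damage * attack_speed
= 100 * 2.5
= 250.0

250.0 DPS


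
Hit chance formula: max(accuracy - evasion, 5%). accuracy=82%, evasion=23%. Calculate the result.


accuracy - evasion = 82 - 23 = 59
Apply floor: max(59, 5) = 59
Hit chance = 59%

59%


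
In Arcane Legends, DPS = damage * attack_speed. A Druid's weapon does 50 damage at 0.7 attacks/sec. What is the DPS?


DPS = damage * attack_speed
= 50 * 0.7
= 35.0

35.0 DPS


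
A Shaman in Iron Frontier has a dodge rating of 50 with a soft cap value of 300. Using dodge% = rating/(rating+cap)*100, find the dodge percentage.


dodge% = 50 / (50 + 300) * 100
= 50 / 350 * 100
= 0.142857 * 100
= 14.29%

14.29%


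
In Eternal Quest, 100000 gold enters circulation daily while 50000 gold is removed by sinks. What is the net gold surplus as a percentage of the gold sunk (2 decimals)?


Net gold = 100000 - 50000 = 50000
Inflation rate = net / sunk * 100 = 50000 / 50000 * 100
= 1.0 * 100
= 100.00%

100.00%


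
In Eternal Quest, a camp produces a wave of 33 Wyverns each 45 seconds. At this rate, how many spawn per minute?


Spawns per minute = count * (60 / interval)
= 33 * (60 / 45)
= 33 * 1.3333
= 44.0

44.0 per minute


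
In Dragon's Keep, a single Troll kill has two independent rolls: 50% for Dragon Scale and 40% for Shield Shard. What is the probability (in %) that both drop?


For independent events, P(both) = P(A) * P(B)
= 50% * 40%
= 2000 / 100 %
= 20.0%

20.0%


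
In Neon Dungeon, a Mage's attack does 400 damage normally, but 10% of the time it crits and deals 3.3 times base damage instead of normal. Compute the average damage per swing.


E[dmg] = base * (1 + crit_chance * (crit_mult - 1))
cc as decimal = 10/100 = 0.1
cm - 1 = 3.3 - 1 = 2.3
Bonus factor = 0.1 * 2.3 = 0.23
Total multiplier = 1 + 0.23 = 1.23
Expected damage = 400 * 1.23 = 492.00

492.00 damage


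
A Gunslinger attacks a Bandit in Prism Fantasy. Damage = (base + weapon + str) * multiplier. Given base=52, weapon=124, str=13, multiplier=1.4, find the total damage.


Sum base + weapon + str = 52 + 124 + 13 = 189
Multiply by 1.4:
189 * 1.4 = 264.6

264.6 damage


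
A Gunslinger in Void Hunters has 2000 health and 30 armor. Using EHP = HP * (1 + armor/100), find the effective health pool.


EHP = 2000 * (1 + 30/100)
= 2000 * (1 + 0.3)
= 2000 * 1.3
= 2600.0

2600.0 EHP


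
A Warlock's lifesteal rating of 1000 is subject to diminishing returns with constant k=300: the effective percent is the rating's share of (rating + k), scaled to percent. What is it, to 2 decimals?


effective% = rating / (rating + k) * 100
= 1000 / (1000 + 300) * 100
= 1000 / 1300 * 100
= 0.769231 * 100
= 76.92%

76.92%


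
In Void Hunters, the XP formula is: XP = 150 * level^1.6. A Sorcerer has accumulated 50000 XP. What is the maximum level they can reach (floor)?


XP = 150 * level^1.6, so level = (XP / 150)^(1/1.6)
= (50000 / 150)^(1/1.6)
= 333.3333^0.625
= 37.7398
Floor: level = 37

level 37


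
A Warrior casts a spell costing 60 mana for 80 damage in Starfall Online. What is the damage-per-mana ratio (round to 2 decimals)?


Efficiency = damage / mana
= 80 / 60
= 1.33

1.33 dmg/mana


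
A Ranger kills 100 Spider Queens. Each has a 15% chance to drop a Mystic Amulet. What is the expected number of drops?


Expected drops = kills * (drop_rate / 100)
= 100 * (15 / 100)
= 100 * 0.15
= 15.0

15.0 drops


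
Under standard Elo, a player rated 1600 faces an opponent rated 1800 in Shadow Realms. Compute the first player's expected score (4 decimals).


Elo expected score: Ea = 1/(1 + 10^((Rb-Ra)/400))
Rb - Ra = 1800 - 1600 = 200
(Rb-Ra)/400 = 200/400 = 0.5
10^0.5 = 3.162278
Ea = 1/(1 + 3.162278) = 1/4.162278 = 0.2403

0.2403


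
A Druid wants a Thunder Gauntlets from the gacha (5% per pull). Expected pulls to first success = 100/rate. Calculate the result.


Expected pulls for a geometric distribution = 1/p = 100 / rate%
= 100 / 5
= 20.0

20.0 pulls


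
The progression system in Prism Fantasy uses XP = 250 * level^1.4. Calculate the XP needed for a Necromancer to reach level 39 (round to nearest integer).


XP = 250 * level^1.4
Substitute level = 39:
XP = 250 * 39^1.4
= 250 * 168.8459
= 42211

42211 XP


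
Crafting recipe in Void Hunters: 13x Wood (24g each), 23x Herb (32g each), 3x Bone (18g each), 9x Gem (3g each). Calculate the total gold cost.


Cost breakdown:
  Wood: 13 * 24 = 312
  Herb: 23 * 32 = 736
  Bone: 3 * 18 = 54
  Gem: 9 * 3 = 27
Total = 312 + 736 + 54 + 27 = 1129

1129 gold


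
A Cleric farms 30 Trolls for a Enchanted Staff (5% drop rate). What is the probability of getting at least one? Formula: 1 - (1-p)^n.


P(at least one) = 1 - P(none) = 1 - (1-p)^n
p = 5/100 = 0.05
1 - p = 0.95
(1 - p)^30 = 0.95^30 = 0.214639
P(at least one) = 1 - 0.214639 = 0.7854

0.7854


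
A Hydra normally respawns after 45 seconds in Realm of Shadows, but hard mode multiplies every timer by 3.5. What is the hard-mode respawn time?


Respawn time = base * multiplier
= 45 * 3.5
= 157.5 seconds

157.5 seconds


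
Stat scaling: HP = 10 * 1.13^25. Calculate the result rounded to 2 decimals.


value = base * growth^level
= 10 * 1.13^25
= 10 * 21.230542
= 212.31

212.31 HP


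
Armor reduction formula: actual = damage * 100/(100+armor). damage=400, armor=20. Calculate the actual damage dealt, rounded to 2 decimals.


actual = 400 * 100 / (100 + 20)
= 400 * 100 / 120
= 40000 / 120
= 333.33

333.33 damage


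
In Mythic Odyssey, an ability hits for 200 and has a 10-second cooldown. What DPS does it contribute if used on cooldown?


DPS = damage / cooldown
= 200 / 10
= 20.00

20.00 DPS


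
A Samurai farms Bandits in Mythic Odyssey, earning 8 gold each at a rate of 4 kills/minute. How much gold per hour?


Gold per minute = 8 * 4 = 32
Gold per hour = 32 * 60 = 1920

1920 gold/hour


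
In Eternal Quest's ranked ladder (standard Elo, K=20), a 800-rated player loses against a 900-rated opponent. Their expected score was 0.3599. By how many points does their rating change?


Elo update: delta = K * (S - Ea), where S = 0 (loses)
S - Ea = 0 - 0.3599 = -0.3599
Rating change = 20 * -0.3599
= -7.20

-7.20 rating points


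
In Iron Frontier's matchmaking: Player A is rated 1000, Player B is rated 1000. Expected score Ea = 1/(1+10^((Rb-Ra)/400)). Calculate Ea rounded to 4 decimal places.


Elo expected score: Ea = 1/(1 + 10^((Rb-Ra)/400))
Rb - Ra = 1000 - 1000 = 0
(Rb-Ra)/400 = 0/400 = 0.0
10^0.0 = 1.0
Ea = 1/(1 + 1.0) = 1/2.0 = 0.5000

0.5000


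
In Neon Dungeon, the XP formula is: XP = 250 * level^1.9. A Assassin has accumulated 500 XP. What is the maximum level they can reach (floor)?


XP = 250 * level^1.9, so level = (XP / 250)^(1/1.9)
= (500 / 250)^(1/1.9)
= 2.0^0.5263
= 1.4402
Floor: level = 1

level 1


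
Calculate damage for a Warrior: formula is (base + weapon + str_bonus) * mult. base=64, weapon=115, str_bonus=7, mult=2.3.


Sum base + weapon + str = 64 + 115 + 7 = 186
Multiply by 2.3:
186 * 2.3 = 427.8

427.8 damage


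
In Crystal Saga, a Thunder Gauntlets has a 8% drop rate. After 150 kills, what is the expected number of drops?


Expected drops = kills * (drop_rate / 100)
= 150 * (8 / 100)
= 150 * 0.08
= 12.0

12.0 drops


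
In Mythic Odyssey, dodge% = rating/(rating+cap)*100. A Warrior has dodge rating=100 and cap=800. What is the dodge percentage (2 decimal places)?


dodge% = 100 / (100 + 800) * 100
= 100 / 900 * 100
= 0.111111 * 100
= 11.11%

11.11%


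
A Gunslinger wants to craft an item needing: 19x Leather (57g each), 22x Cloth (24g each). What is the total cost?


Cost breakdown:
  Leather: 19 * 57 = 1083
  Cloth: 22 * 24 = 528
Total = 1083 + 528 = 1611

1611 gold


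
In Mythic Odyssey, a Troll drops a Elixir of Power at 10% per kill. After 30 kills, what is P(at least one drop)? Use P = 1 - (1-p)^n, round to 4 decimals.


P(at least one) = 1 - P(none) = 1 - (1-p)^n
p = 10/100 = 0.1
1 - p = 0.9
(1 - p)^30 = 0.9^30 = 0.042391
P(at least one) = 1 - 0.042391 = 0.9576

0.9576


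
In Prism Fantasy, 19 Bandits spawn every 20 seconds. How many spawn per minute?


Spawns per minute = count * (60 / interval)
= 19 * (60 / 20)
= 19 * 3.0
= 57.0

57.0 per minute


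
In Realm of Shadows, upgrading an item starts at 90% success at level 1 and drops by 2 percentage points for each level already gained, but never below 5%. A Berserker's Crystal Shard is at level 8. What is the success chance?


raw_rate = 90 - 2 * (8 - 1)
= 90 - 2 * 7
= 90 - 14
= 76
Apply floor: max(76, 5) = 76%

76%


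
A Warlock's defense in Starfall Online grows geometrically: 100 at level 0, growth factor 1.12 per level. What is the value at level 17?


value = base * growth^level
= 100 * 1.12^17
= 100 * 6.866041
= 686.60

686.60 defense


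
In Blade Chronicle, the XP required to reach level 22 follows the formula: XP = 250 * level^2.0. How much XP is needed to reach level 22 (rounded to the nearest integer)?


XP = 250 * level^2.0
Substitute level = 22:
XP = 250 * 22^2.0
= 250 * 484.0
= 121000

121000 XP


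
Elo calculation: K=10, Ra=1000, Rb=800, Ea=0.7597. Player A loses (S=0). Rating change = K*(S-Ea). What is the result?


Elo update: delta = K * (S - Ea), where S = 0 (loses)
S - Ea = 0 - 0.7597 = -0.7597
Rating change = 10 * -0.7597
= -7.60

-7.60 rating points


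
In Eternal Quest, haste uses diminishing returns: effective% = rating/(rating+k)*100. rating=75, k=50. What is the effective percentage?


effective% = rating / (rating + k) * 100
= 75 / (75 + 50) * 100
= 75 / 125 * 100
= 0.6 * 100
= 60.00%

60.00%


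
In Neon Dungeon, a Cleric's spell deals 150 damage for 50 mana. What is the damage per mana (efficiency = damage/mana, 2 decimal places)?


Efficiency = damage / mana
= 150 / 50
= 3.00

3.00 dmg/mana


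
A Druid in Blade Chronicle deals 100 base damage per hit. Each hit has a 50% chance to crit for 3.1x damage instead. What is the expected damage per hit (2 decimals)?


E[dmg] = base * (1 + crit_chance * (crit_mult - 1))
cc as decimal = 50/100 = 0.5
cm - 1 = 3.1 - 1 = 2.1
Bonus factor = 0.5 * 2.1 = 1.05
Total multiplier = 1 + 1.05 = 2.05
Expected damage = 100 * 2.05 = 205.00

205.00 damage


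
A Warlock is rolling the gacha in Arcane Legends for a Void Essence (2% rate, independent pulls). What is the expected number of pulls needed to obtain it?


Expected pulls for a geometric distribution = 1/p = 100 / rate%
= 100 / 2
= 50.0

50.0 pulls


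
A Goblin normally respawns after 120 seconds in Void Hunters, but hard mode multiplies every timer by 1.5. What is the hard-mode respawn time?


Respawn time = base * multiplier
= 120 * 1.5
= 180.0 seconds

180.0 seconds


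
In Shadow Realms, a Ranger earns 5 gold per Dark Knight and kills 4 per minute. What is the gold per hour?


Gold per minute = 5 * 4 = 20
Gold per hour = 20 * 60 = 1200

1200 gold/hour


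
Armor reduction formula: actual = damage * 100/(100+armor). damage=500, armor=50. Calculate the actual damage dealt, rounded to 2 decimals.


actual = 500 * 100 / (100 + 50)
= 500 * 100 / 150
= 50000 / 150
= 333.33

333.33 damage


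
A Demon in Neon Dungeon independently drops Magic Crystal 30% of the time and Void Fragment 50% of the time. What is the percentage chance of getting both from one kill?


For independent events, P(both) = P(A) * P(B)
= 30% * 50%
= 1500 / 100 %
= 15.0%

15.0%


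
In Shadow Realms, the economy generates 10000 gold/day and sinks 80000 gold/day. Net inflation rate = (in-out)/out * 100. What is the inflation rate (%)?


Net gold = 10000 - 80000 = -70000
Inflation rate = net / sunk * 100 = -70000 / 80000 * 100
= -0.875 * 100
= -87.50%

-87.50%


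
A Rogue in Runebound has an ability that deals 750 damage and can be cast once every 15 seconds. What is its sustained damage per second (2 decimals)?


DPS = damage / cooldown
= 750 / 15
= 50.00

50.00 DPS


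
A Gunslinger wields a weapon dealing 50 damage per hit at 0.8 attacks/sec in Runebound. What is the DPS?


DPS = damage * attack_speed
= 50 * 0.8
= 40.0

40.0 DPS


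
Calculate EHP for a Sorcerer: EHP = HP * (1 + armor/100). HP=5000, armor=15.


EHP = 5000 * (1 + 15/100)
= 5000 * (1 + 0.15)
= 5000 * 1.15
= 5750.0

5750.0 EHP


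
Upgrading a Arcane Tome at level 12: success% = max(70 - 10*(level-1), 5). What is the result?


raw_rate = 70 - 10 * (12 - 1)
= 70 - 10 * 11
= 70 - 110
= -40
Apply floor: max(-40, 5) = 5%

5%


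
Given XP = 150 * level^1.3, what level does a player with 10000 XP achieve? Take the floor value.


XP = 150 * level^1.3, so level = (XP / 150)^(1/1.3)
= (10000 / 150)^(1/1.3)
= 66.6667^0.7692
= 25.2934
Floor: level = 25

level 25


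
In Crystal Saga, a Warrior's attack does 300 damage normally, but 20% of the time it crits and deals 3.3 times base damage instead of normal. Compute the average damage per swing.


E[dmg] = base * (1 + crit_chance * (crit_mult - 1))
cc as decimal = 20/100 = 0.2
cm - 1 = 3.3 - 1 = 2.3
Bonus factor = 0.2 * 2.3 = 0.46
Total multiplier = 1 + 0.46 = 1.46
Expected damage = 300 * 1.46 = 438.00

438.00 damage


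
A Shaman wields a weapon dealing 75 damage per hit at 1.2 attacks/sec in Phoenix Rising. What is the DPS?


DPS = damage * attack_speed
= 75 * 1.2
= 90.0

90.0 DPS


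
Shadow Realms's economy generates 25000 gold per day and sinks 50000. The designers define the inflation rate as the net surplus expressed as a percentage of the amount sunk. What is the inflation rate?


Net gold = 25000 - 50000 = -25000
Inflation rate = net / sunk * 100 = -25000 / 50000 * 100
= -0.5 * 100
= -50.00%

-50.00%


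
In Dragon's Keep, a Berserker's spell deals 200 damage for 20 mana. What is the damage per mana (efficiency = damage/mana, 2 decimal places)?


Efficiency = damage / mana
= 200 / 20
= 10.00

10.00 dmg/mana


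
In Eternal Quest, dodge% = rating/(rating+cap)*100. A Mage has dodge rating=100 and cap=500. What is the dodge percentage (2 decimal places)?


dodge% = 100 / (100 + 500) * 100
= 100 / 600 * 100
= 0.166667 * 100
= 16.67%

16.67%


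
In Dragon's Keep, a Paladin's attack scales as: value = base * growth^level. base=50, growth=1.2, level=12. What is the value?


value = base * growth^level
= 50 * 1.2^12
= 50 * 8.9161
= 445.81

445.81 attack


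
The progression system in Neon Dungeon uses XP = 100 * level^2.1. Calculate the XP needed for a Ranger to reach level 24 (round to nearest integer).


XP = 100 * level^2.1
Substitute level = 24:
XP = 100 * 24^2.1
= 100 * 791.4867
= 79149

79149 XP


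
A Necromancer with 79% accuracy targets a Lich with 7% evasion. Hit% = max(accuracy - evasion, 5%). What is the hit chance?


accuracy - evasion = 79 - 7 = 72
Apply floor: max(72, 5) = 72
Hit chance = 72%

72%


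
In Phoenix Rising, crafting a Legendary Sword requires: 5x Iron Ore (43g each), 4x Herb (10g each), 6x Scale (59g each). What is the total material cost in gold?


Cost breakdown:
  Iron Ore: 5 * 43 = 215
  Herb: 4 * 10 = 40
  Scale: 6 * 59 = 354
Total = 215 + 40 + 354 = 609

609 gold


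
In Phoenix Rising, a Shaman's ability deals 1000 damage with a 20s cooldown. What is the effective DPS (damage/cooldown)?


DPS = damage / cooldown
= 1000 / 20
= 50.00

50.00 DPS


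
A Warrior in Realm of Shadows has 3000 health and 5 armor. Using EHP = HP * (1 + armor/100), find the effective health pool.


EHP = 3000 * (1 + 5/100)
= 3000 * (1 + 0.05)
= 3000 * 1.05
= 3150.0

3150.0 EHP


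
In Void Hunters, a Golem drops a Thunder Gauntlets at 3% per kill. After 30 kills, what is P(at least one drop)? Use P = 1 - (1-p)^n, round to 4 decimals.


P(at least one) = 1 - P(none) = 1 - (1-p)^n
p = 3/100 = 0.03
1 - p = 0.97
(1 - p)^30 = 0.97^30 = 0.401007
P(at least one) = 1 - 0.401007 = 0.5990

0.5990
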